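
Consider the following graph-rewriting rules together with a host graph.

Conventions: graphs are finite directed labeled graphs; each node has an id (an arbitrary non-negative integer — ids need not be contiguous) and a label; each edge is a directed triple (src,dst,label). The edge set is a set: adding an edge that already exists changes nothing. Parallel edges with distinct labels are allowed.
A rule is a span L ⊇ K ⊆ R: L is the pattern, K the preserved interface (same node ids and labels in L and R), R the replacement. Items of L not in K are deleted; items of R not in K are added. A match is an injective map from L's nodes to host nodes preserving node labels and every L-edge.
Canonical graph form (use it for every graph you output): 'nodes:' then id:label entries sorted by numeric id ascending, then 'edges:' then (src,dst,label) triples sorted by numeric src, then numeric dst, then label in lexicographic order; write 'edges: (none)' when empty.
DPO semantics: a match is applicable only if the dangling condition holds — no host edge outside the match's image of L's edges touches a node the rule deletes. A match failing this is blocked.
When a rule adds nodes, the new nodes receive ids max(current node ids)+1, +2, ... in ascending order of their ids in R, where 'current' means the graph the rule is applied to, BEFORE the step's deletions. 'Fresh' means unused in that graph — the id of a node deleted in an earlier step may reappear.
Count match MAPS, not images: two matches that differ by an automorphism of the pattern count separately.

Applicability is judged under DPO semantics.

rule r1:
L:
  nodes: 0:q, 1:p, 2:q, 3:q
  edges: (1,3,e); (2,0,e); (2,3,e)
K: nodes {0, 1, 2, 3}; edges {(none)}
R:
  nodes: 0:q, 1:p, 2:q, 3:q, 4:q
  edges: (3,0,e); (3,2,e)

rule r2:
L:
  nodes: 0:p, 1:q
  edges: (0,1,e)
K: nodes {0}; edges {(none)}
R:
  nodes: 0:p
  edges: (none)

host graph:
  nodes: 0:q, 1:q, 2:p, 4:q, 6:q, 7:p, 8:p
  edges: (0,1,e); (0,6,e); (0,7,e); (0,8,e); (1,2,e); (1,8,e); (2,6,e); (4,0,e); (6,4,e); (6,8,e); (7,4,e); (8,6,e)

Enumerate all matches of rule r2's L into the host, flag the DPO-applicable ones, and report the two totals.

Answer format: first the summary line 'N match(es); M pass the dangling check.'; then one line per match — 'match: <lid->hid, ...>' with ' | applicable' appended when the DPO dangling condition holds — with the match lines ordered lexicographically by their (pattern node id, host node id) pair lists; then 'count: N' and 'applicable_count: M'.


3 match(es); 0 pass the dangling check.
match: 0->2, 1->6
match: 0->7, 1->4
match: 0->8, 1->6
count: 3
applicable_count: 0


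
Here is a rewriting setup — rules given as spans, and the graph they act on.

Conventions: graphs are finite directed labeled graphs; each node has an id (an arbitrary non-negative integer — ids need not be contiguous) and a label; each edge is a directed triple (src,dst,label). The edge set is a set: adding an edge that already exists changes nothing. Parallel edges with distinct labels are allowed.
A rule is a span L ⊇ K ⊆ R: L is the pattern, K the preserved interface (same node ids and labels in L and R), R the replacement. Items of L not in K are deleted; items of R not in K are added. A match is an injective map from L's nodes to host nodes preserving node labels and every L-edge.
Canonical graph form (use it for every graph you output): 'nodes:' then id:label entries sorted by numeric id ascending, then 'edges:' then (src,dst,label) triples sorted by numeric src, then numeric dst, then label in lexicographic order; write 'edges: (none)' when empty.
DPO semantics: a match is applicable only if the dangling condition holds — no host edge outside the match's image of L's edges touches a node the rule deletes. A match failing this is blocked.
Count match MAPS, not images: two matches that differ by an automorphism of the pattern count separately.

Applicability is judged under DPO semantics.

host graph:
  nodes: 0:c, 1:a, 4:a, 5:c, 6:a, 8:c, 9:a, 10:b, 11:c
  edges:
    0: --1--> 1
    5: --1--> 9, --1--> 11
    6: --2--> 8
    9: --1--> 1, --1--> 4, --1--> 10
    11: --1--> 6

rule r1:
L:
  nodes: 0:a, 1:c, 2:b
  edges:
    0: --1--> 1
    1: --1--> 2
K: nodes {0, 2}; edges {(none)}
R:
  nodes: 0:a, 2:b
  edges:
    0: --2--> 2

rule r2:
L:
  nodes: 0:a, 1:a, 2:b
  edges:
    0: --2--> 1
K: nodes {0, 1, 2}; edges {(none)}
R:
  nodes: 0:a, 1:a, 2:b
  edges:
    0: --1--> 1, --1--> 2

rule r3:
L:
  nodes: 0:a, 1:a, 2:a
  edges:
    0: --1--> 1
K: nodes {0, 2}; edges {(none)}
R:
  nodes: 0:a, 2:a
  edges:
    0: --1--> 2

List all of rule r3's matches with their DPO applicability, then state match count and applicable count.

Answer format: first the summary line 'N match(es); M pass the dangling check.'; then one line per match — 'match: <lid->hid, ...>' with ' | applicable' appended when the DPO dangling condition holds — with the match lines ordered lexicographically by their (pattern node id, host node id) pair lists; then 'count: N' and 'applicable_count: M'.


4 match(es); 2 pass the dangling check.
match: 0->9, 1->1, 2->4
match: 0->9, 1->1, 2->6
match: 0->9, 1->4, 2->1 | applicable
match: 0->9, 1->4, 2->6 | applicable
count: 4
applicable_count: 2


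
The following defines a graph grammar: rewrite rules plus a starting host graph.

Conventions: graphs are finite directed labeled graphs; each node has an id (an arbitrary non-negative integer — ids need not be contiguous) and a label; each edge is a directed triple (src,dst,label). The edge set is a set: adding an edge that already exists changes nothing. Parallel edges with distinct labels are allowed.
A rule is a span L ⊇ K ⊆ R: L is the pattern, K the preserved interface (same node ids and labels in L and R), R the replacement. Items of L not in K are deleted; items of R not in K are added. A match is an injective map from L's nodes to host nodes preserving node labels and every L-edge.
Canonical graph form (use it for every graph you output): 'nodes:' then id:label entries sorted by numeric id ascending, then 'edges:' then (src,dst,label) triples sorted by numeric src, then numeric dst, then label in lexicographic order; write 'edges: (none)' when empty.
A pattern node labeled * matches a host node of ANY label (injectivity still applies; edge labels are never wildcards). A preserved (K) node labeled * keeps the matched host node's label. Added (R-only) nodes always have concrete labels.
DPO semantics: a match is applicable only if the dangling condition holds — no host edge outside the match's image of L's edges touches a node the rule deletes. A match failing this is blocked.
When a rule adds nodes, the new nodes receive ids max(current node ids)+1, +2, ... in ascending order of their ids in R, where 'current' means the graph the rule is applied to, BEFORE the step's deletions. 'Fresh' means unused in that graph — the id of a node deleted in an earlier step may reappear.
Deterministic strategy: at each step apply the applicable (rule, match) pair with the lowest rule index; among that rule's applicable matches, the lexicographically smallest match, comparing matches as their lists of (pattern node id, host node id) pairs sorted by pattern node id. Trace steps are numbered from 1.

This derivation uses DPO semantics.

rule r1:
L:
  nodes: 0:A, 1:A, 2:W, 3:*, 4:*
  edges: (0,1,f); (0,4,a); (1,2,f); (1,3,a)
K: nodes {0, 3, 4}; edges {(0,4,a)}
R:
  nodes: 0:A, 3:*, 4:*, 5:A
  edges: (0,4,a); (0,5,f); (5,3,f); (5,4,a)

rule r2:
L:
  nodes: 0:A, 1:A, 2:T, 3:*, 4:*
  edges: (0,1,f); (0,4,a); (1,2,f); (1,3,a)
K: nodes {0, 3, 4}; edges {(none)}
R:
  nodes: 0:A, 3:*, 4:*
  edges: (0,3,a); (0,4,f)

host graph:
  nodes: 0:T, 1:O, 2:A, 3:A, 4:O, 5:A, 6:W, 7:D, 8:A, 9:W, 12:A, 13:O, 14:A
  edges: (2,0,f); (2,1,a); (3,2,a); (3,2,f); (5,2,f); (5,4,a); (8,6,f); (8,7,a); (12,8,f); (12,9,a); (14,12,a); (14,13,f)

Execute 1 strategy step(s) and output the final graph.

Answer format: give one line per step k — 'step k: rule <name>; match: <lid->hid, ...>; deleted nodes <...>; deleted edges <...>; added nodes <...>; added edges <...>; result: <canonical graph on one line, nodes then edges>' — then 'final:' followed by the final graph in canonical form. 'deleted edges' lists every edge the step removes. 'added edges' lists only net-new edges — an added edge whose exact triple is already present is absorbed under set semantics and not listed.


step 1: rule r1; match: 0->12, 1->8, 2->6, 3->7, 4->9; deleted nodes 6, 8; deleted edges (8,6,f); (8,7,a); (12,8,f); added nodes 15; added edges (12,15,f); (15,7,f); (15,9,a); result: nodes: 0:T, 1:O, 2:A, 3:A, 4:O, 5:A, 7:D, 9:W, 12:A, 13:O, 14:A, 15:A edges: (2,0,f); (2,1,a); (3,2,a); (3,2,f); (5,2,f); (5,4,a); (12,9,a); (12,15,f); (14,12,a); (14,13,f); (15,7,f); (15,9,a)
final:
nodes: 0:T, 1:O, 2:A, 3:A, 4:O, 5:A, 7:D, 9:W, 12:A, 13:O, 14:A, 15:A
edges: (2,0,f); (2,1,a); (3,2,a); (3,2,f); (5,2,f); (5,4,a); (12,9,a); (12,15,f); (14,12,a); (14,13,f); (15,7,f); (15,9,a)


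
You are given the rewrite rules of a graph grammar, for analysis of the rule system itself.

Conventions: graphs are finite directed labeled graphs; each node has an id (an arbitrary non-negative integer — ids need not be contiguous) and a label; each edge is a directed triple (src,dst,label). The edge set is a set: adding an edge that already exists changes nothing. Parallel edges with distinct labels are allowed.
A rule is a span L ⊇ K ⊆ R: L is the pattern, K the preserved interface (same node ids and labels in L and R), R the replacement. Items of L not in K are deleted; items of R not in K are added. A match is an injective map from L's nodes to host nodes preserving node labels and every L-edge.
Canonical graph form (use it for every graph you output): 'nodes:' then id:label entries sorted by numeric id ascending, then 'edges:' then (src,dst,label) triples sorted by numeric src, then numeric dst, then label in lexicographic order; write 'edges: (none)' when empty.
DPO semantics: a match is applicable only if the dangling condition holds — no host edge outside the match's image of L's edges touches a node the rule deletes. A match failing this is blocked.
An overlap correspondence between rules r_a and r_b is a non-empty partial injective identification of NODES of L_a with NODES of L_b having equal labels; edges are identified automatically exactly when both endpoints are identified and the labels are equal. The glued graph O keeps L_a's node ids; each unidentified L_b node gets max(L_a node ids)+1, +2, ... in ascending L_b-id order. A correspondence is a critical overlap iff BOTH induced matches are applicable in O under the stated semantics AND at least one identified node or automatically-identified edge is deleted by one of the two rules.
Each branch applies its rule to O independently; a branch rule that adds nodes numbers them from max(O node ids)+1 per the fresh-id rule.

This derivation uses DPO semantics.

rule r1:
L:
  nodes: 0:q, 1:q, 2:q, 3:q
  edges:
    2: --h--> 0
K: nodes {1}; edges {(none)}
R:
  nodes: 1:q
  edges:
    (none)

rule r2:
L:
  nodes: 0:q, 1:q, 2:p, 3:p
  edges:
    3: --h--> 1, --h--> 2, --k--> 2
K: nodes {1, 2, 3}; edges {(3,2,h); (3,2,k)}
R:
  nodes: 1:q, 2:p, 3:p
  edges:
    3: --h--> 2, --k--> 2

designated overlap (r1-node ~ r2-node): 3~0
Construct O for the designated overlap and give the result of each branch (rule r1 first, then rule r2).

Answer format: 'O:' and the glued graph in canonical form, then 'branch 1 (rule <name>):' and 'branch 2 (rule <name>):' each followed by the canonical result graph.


O:
nodes: 0:q, 1:q, 2:q, 3:q, 4:q, 5:p, 6:p
edges: (2,0,h); (6,4,h); (6,5,h); (6,5,k)
branch 1 (rule r1):
nodes: 1:q, 4:q, 5:p, 6:p
edges: (6,4,h); (6,5,h); (6,5,k)
branch 2 (rule r2):
nodes: 0:q, 1:q, 2:q, 4:q, 5:p, 6:p
edges: (2,0,h); (6,5,h); (6,5,k)


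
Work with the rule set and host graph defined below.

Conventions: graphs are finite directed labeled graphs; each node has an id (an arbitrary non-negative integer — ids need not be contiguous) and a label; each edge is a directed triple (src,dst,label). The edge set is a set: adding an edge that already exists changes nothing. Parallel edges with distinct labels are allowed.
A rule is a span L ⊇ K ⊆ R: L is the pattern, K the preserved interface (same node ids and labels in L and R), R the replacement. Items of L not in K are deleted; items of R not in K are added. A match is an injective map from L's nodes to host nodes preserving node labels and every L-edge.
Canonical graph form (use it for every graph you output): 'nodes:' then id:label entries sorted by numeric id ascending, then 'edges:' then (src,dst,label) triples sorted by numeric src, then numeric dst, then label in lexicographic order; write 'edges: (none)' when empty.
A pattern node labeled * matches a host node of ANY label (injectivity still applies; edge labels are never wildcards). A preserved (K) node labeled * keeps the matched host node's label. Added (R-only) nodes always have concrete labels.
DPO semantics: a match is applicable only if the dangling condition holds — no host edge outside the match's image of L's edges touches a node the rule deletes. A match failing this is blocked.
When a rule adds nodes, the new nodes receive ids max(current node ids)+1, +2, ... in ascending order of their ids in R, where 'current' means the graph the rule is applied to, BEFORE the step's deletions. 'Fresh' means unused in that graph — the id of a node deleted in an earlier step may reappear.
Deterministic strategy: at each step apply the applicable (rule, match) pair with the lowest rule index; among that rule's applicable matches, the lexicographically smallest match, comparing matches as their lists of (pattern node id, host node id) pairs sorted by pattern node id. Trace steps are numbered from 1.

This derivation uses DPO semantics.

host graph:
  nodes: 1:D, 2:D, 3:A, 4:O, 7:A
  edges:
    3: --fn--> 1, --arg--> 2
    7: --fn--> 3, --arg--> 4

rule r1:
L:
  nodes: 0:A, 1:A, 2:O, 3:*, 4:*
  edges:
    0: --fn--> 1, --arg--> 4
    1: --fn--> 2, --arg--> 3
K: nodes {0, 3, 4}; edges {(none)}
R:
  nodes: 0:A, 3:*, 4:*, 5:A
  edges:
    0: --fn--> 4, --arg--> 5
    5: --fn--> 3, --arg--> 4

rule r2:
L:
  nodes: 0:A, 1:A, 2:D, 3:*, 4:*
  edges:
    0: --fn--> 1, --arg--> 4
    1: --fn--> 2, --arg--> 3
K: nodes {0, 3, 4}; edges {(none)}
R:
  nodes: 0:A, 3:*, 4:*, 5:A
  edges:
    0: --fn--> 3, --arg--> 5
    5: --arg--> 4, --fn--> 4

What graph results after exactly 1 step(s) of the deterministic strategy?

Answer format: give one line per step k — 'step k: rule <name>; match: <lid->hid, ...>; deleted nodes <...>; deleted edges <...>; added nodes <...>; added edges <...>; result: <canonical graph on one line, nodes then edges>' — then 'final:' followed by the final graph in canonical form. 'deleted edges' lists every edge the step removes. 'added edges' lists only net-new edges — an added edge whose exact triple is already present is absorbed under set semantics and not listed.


step 1: rule r2; match: 0->7, 1->3, 2->1, 3->2, 4->4; deleted nodes 1, 3; deleted edges (3,1,fn); (3,2,arg); (7,3,fn); (7,4,arg); added nodes 8; added edges (7,2,fn); (7,8,arg); (8,4,arg); (8,4,fn); result: nodes: 2:D, 4:O, 7:A, 8:A edges: (7,2,fn); (7,8,arg); (8,4,arg); (8,4,fn)
final:
nodes: 2:D, 4:O, 7:A, 8:A
edges: (7,2,fn); (7,8,arg); (8,4,arg); (8,4,fn)


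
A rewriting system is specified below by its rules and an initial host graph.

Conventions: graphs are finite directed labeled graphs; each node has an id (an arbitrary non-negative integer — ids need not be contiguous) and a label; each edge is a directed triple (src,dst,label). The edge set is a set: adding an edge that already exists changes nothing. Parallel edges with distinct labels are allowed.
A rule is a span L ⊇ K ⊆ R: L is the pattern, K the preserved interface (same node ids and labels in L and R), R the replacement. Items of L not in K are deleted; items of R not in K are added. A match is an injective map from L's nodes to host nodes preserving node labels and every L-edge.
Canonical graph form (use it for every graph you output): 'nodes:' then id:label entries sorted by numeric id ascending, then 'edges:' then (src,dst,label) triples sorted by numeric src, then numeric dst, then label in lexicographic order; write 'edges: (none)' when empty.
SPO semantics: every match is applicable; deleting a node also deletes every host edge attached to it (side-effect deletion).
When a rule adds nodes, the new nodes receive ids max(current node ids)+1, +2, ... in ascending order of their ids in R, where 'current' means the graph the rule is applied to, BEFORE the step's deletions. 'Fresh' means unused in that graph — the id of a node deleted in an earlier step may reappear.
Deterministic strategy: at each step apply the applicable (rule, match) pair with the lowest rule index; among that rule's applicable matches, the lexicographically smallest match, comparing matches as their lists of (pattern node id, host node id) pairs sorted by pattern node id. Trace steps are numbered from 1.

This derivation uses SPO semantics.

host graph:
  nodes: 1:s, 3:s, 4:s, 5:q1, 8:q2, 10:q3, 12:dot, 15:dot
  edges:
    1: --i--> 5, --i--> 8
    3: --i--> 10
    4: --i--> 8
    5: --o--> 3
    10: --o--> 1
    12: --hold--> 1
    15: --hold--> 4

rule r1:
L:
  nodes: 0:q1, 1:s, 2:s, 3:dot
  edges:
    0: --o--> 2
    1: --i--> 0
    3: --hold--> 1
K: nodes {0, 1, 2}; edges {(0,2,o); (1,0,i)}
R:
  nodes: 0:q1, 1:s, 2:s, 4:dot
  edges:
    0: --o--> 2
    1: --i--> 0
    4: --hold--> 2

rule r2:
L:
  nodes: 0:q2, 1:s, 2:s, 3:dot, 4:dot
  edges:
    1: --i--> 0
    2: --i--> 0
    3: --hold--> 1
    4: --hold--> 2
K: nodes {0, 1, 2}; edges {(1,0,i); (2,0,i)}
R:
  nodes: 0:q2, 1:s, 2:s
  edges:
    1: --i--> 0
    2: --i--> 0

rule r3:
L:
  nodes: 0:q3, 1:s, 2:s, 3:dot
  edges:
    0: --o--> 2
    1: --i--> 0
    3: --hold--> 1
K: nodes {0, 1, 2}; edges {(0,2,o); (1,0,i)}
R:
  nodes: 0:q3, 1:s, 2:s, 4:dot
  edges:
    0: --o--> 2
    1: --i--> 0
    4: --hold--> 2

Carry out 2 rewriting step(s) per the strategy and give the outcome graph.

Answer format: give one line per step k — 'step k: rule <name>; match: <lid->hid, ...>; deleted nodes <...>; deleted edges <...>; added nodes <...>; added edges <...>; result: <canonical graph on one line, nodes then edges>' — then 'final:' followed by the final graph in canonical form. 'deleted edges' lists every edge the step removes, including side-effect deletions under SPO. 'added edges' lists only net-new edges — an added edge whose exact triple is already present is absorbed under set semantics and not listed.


step 1: rule r1; match: 0->5, 1->1, 2->3, 3->12; deleted nodes 12; deleted edges (12,1,hold); added nodes 16; added edges (16,3,hold); result: nodes: 1:s, 3:s, 4:s, 5:q1, 8:q2, 10:q3, 15:dot, 16:dot edges: (1,5,i); (1,8,i); (3,10,i); (4,8,i); (5,3,o); (10,1,o); (15,4,hold); (16,3,hold)
step 2: rule r3; match: 0->10, 1->3, 2->1, 3->16; deleted nodes 16; deleted edges (16,3,hold); added nodes 17; added edges (17,1,hold); result: nodes: 1:s, 3:s, 4:s, 5:q1, 8:q2, 10:q3, 15:dot, 17:dot edges: (1,5,i); (1,8,i); (3,10,i); (4,8,i); (5,3,o); (10,1,o); (15,4,hold); (17,1,hold)
final:
nodes: 1:s, 3:s, 4:s, 5:q1, 8:q2, 10:q3, 15:dot, 17:dot
edges: (1,5,i); (1,8,i); (3,10,i); (4,8,i); (5,3,o); (10,1,o); (15,4,hold); (17,1,hold)


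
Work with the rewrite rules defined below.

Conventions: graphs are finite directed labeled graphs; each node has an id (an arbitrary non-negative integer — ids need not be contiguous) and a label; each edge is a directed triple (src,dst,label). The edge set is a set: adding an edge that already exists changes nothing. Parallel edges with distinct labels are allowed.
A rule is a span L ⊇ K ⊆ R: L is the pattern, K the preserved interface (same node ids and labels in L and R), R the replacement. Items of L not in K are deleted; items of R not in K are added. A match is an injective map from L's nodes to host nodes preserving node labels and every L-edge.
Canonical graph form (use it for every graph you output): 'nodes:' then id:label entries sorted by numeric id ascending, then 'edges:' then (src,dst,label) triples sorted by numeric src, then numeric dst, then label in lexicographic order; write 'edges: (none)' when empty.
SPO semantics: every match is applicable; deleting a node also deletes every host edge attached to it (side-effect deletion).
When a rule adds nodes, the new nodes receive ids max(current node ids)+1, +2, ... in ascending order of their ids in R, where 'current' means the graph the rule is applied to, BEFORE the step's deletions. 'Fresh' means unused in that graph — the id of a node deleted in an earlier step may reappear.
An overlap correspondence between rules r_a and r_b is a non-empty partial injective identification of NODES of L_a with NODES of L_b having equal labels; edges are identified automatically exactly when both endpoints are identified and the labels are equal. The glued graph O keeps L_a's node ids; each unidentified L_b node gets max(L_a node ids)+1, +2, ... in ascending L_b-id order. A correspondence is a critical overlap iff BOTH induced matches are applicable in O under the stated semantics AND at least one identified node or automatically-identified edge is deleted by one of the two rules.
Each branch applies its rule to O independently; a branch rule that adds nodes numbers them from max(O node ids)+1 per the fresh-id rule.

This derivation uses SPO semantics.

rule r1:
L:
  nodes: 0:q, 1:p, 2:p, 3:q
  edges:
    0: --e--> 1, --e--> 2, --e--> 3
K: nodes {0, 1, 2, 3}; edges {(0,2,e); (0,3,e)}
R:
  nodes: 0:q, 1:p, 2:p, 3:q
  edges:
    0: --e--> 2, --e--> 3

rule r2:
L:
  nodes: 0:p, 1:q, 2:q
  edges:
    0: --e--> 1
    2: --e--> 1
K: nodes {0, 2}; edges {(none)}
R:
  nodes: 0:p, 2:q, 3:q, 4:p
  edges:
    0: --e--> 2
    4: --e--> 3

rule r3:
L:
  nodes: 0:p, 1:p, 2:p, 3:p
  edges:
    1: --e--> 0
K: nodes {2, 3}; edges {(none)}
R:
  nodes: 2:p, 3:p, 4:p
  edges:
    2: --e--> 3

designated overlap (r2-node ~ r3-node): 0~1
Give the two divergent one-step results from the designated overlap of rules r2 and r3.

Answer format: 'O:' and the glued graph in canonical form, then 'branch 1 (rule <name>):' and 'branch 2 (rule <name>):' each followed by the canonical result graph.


O:
nodes: 0:p, 1:q, 2:q, 3:p, 4:p, 5:p
edges: (0,1,e); (0,3,e); (2,1,e)
branch 1 (rule r2):
nodes: 0:p, 2:q, 3:p, 4:p, 5:p, 6:q, 7:p
edges: (0,2,e); (0,3,e); (7,6,e)
branch 2 (rule r3):
nodes: 1:q, 2:q, 4:p, 5:p, 6:p
edges: (2,1,e); (4,5,e)


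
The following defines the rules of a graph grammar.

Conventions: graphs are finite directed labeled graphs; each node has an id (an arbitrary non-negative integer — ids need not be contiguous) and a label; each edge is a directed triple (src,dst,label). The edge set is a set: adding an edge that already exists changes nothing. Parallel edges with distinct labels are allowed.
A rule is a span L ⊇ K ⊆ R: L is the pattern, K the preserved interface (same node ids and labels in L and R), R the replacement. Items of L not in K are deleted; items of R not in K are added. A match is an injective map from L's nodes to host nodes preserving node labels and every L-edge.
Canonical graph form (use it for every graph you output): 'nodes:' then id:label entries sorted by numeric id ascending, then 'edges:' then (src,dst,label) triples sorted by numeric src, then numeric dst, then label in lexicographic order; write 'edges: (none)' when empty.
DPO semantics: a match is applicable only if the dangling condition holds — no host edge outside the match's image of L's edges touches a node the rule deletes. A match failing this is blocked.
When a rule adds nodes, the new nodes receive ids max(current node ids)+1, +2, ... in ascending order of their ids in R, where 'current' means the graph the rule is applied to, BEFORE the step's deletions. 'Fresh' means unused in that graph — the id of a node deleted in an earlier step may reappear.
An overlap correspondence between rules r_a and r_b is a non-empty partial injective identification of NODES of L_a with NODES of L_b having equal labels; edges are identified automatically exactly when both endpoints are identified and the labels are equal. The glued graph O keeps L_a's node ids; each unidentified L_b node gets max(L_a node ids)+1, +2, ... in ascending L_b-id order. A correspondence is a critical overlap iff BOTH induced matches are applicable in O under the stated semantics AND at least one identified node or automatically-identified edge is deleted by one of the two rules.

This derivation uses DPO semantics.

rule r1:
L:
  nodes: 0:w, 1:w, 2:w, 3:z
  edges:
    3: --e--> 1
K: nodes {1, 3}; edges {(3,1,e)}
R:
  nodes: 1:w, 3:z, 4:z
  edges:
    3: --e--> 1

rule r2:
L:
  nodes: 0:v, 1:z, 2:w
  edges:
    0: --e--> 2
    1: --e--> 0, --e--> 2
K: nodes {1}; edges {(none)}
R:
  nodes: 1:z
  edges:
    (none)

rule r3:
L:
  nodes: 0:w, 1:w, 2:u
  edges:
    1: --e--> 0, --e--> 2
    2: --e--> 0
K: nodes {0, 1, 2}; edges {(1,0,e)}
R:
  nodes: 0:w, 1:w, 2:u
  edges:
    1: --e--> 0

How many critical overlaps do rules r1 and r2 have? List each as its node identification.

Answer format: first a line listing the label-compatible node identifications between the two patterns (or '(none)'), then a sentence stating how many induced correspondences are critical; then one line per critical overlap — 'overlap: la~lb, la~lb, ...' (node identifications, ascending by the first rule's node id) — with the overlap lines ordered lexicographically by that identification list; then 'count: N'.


label-compatible node identifications between L(r1) and L(r2): 0~2, 1~2, 2~2, 3~1
1 of the induced correspondences is a critical overlap of r1 and r2.
overlap: 1~2, 3~1
count: 1


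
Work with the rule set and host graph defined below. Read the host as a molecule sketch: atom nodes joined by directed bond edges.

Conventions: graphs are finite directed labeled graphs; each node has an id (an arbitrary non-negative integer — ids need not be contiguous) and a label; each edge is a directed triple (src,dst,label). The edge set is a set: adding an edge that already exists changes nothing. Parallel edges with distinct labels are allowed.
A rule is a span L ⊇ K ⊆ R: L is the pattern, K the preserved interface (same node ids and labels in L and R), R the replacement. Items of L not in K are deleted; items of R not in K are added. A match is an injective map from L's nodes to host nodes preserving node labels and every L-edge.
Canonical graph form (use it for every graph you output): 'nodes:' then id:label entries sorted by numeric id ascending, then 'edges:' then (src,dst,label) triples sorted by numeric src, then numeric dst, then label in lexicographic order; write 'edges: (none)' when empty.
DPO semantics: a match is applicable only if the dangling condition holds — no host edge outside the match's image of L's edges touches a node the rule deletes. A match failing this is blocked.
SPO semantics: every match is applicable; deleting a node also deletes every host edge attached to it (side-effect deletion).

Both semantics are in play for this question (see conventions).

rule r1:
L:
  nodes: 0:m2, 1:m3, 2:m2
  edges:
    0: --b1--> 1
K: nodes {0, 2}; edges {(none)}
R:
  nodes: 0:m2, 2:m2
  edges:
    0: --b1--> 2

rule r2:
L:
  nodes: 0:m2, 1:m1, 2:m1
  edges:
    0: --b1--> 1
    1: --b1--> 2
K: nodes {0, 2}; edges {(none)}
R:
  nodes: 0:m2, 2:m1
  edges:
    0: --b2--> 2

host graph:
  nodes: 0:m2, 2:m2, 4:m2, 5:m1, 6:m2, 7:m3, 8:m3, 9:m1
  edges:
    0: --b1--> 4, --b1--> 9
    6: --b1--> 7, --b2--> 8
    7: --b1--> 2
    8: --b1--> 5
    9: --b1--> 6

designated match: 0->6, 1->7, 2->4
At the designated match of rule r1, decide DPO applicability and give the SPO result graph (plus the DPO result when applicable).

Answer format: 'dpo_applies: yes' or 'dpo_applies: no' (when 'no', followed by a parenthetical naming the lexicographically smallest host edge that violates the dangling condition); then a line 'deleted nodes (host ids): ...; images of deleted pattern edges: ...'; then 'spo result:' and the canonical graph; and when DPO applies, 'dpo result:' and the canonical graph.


dpo_applies: no
(the rule deletes node 7, which keeps host edge (7,2,b1) outside the match image — the dangling condition fails, DPO blocks; SPO proceeds and side-deletes such edges)
deleted nodes (host ids): 7; images of deleted pattern edges: (6,7,b1)
spo result:
nodes: 0:m2, 2:m2, 4:m2, 5:m1, 6:m2, 8:m3, 9:m1
edges: (0,4,b1); (0,9,b1); (6,4,b1); (6,8,b2); (8,5,b1); (9,6,b1)


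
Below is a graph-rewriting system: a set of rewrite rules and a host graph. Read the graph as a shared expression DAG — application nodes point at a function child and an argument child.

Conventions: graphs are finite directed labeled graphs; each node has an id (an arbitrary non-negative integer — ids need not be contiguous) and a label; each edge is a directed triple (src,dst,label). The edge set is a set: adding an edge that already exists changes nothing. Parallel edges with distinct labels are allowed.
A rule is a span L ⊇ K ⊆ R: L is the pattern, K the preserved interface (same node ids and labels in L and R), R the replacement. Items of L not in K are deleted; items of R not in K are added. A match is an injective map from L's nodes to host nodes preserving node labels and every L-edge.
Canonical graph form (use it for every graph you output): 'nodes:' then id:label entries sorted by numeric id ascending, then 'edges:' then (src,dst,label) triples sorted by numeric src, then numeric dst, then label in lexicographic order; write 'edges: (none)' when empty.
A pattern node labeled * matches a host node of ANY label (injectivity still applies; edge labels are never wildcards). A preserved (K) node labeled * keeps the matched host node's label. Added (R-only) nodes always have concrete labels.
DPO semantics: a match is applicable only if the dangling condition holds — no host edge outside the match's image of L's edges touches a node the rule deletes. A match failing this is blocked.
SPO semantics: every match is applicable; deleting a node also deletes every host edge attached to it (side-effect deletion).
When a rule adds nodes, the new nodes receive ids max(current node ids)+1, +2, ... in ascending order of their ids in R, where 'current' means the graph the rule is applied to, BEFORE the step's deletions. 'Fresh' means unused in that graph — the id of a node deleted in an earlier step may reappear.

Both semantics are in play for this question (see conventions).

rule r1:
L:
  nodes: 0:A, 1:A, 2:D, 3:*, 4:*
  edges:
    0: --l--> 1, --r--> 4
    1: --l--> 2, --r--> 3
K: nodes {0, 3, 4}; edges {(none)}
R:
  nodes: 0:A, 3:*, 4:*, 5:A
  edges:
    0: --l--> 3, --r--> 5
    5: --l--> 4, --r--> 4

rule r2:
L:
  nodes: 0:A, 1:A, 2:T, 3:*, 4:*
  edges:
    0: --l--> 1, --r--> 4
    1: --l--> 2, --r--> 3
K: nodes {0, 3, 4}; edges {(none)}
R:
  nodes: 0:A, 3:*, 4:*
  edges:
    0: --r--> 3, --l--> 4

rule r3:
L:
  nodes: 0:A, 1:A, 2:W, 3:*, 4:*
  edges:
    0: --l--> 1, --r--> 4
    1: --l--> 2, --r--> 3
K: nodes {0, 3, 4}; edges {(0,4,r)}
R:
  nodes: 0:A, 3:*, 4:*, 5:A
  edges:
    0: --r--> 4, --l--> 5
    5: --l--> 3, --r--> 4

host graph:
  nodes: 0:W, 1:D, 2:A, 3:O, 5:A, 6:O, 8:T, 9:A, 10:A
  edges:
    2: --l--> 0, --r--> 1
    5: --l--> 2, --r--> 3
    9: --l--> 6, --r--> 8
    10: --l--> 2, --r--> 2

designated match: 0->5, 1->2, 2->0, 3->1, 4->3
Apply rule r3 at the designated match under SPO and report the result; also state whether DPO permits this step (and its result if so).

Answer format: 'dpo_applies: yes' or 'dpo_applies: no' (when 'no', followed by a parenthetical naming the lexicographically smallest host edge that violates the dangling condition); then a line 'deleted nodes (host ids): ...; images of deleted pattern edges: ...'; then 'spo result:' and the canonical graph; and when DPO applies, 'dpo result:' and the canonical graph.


dpo_applies: no
(the rule deletes node 2, which keeps host edge (10,2,l) outside the match image — the dangling condition fails, DPO blocks; SPO proceeds and side-deletes such edges)
deleted nodes (host ids): 0, 2; images of deleted pattern edges: (2,0,l); (2,1,r); (5,2,l)
spo result:
nodes: 1:D, 3:O, 5:A, 6:O, 8:T, 9:A, 10:A, 11:A
edges: (5,3,r); (5,11,l); (9,6,l); (9,8,r); (11,1,l); (11,3,r)


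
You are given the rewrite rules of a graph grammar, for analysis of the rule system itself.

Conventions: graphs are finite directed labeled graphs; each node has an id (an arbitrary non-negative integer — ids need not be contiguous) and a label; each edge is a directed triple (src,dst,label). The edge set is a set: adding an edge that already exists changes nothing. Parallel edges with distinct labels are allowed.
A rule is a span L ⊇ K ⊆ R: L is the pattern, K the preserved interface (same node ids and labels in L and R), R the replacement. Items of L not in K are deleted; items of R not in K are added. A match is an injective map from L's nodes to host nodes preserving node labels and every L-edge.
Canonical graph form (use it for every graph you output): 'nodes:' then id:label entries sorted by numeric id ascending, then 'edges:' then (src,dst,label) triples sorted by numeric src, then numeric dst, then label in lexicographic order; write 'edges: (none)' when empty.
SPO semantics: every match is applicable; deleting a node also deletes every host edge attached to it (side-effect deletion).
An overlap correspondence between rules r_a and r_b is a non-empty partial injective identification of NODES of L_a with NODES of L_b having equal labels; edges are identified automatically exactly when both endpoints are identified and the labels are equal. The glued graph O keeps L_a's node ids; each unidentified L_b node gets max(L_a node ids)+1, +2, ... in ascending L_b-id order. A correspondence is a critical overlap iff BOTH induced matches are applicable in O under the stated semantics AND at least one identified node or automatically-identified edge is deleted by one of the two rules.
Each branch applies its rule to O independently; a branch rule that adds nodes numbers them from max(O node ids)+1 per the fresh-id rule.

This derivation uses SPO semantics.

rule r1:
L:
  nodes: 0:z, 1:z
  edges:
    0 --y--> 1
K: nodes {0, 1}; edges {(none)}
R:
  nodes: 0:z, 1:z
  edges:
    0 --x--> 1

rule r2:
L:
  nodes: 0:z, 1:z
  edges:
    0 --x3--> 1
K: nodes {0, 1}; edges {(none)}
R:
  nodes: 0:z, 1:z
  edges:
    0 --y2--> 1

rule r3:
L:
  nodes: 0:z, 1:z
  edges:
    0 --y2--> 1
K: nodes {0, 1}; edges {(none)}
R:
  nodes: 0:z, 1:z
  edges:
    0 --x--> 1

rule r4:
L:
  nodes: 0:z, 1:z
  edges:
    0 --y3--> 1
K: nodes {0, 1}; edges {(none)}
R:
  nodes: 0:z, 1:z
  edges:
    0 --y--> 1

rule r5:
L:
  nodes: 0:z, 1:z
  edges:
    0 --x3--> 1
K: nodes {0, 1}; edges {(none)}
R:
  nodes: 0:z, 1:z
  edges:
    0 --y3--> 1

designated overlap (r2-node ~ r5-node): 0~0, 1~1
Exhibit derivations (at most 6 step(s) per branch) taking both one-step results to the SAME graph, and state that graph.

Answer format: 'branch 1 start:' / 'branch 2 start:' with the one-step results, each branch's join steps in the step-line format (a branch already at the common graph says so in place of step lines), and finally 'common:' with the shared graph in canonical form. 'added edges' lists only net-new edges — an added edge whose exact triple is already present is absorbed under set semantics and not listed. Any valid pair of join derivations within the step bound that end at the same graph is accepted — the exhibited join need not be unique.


branch 1 start:
nodes: 0:z, 1:z
edges: (0,1,y2)
branch 2 start:
nodes: 0:z, 1:z
edges: (0,1,y3)
branch 1 step 1: rule r3; match: 0->0, 1->1; deleted nodes (none); deleted edges (0,1,y2); added nodes (none); added edges (0,1,x); result: nodes: 0:z, 1:z edges: (0,1,x)
branch 2 step 1: rule r4; match: 0->0, 1->1; deleted nodes (none); deleted edges (0,1,y3); added nodes (none); added edges (0,1,y); result: nodes: 0:z, 1:z edges: (0,1,y)
branch 2 step 2: rule r1; match: 0->0, 1->1; deleted nodes (none); deleted edges (0,1,y); added nodes (none); added edges (0,1,x); result: nodes: 0:z, 1:z edges: (0,1,x)
common:
nodes: 0:z, 1:z
edges: (0,1,x)


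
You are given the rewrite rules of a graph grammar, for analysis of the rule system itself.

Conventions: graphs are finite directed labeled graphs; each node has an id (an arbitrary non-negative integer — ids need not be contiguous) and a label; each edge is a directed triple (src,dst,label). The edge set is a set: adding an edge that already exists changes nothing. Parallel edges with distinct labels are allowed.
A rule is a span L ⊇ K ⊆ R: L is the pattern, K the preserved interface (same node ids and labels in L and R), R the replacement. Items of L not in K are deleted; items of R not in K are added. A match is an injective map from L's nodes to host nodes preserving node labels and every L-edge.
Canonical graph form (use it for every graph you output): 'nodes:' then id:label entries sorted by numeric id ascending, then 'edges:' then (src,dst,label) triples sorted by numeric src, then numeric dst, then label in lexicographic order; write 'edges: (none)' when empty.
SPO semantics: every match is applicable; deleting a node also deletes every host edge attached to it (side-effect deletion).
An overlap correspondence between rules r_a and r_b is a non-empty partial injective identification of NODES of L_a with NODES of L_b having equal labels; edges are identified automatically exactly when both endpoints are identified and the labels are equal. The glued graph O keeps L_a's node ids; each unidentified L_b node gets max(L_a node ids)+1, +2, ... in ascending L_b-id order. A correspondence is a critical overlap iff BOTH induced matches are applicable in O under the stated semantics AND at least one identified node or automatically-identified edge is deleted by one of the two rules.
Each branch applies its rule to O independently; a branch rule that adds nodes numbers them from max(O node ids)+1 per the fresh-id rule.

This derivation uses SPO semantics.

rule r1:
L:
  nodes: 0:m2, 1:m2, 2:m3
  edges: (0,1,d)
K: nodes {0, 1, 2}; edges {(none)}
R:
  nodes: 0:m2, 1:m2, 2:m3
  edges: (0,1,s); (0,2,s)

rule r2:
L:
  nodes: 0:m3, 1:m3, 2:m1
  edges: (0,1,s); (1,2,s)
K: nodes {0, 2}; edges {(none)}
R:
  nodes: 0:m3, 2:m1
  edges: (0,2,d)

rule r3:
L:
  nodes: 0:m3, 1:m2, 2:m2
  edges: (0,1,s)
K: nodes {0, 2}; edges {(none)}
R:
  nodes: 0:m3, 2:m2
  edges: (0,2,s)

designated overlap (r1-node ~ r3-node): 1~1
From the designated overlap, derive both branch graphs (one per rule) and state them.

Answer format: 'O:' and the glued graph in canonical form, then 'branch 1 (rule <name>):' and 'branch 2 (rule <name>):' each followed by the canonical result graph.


O:
nodes: 0:m2, 1:m2, 2:m3, 3:m3, 4:m2
edges: (0,1,d); (3,1,s)
branch 1 (rule r1):
nodes: 0:m2, 1:m2, 2:m3, 3:m3, 4:m2
edges: (0,1,s); (0,2,s); (3,1,s)
branch 2 (rule r3):
nodes: 0:m2, 2:m3, 3:m3, 4:m2
edges: (3,4,s)


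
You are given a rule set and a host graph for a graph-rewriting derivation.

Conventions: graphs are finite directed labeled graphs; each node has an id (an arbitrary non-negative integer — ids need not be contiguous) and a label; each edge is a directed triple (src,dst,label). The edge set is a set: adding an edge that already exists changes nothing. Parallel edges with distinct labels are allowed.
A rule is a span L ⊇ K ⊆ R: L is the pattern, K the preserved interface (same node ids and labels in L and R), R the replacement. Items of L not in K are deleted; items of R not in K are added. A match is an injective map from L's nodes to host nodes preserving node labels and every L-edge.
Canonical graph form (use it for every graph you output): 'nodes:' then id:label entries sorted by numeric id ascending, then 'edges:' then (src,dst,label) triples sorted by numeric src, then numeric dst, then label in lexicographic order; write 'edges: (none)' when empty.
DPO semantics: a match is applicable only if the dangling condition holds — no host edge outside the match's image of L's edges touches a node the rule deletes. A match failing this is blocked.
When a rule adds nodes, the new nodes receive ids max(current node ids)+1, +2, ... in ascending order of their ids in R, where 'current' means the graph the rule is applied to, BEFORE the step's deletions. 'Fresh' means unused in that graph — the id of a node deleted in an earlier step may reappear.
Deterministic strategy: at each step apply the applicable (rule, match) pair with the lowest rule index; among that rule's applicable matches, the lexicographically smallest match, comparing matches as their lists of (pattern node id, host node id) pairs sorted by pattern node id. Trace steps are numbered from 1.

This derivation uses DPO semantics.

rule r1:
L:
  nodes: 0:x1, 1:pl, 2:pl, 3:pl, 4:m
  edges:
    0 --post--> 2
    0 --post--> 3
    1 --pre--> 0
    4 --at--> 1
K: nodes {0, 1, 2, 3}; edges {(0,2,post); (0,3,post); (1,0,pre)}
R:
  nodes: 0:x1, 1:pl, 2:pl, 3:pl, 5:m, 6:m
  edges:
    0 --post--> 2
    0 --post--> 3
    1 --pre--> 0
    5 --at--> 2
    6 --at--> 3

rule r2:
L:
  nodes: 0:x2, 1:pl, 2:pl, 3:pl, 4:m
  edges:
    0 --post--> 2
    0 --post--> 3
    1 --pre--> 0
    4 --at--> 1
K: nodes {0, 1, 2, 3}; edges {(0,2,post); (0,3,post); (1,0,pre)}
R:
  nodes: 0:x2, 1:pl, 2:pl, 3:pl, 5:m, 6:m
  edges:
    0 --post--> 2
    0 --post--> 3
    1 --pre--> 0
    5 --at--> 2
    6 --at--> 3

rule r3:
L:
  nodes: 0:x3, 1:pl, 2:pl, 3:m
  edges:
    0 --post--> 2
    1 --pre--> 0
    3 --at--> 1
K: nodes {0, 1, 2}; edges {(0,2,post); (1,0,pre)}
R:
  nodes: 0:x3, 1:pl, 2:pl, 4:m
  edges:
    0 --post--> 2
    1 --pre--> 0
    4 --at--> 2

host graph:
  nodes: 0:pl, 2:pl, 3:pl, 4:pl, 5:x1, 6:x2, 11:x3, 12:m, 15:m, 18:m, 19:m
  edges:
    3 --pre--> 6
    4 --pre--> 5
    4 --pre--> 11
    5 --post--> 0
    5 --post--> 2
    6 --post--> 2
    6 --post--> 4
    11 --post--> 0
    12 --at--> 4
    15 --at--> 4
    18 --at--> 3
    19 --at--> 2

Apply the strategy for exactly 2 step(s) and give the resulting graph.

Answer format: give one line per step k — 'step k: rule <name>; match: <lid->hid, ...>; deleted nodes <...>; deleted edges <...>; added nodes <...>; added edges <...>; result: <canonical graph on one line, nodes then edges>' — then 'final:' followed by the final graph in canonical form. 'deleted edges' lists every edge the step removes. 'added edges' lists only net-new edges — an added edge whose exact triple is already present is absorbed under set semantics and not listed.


step 1: rule r1; match: 0->5, 1->4, 2->0, 3->2, 4->12; deleted nodes 12; deleted edges (12,4,at); added nodes 20, 21; added edges (20,0,at); (21,2,at); result: nodes: 0:pl, 2:pl, 3:pl, 4:pl, 5:x1, 6:x2, 11:x3, 15:m, 18:m, 19:m, 20:m, 21:m edges: (3,6,pre); (4,5,pre); (4,11,pre); (5,0,post); (5,2,post); (6,2,post); (6,4,post); (11,0,post); (15,4,at); (18,3,at); (19,2,at); (20,0,at); (21,2,at)
step 2: rule r1; match: 0->5, 1->4, 2->0, 3->2, 4->15; deleted nodes 15; deleted edges (15,4,at); added nodes 22, 23; added edges (22,0,at); (23,2,at); result: nodes: 0:pl, 2:pl, 3:pl, 4:pl, 5:x1, 6:x2, 11:x3, 18:m, 19:m, 20:m, 21:m, 22:m, 23:m edges: (3,6,pre); (4,5,pre); (4,11,pre); (5,0,post); (5,2,post); (6,2,post); (6,4,post); (11,0,post); (18,3,at); (19,2,at); (20,0,at); (21,2,at); (22,0,at); (23,2,at)
final:
nodes: 0:pl, 2:pl, 3:pl, 4:pl, 5:x1, 6:x2, 11:x3, 18:m, 19:m, 20:m, 21:m, 22:m, 23:m
edges: (3,6,pre); (4,5,pre); (4,11,pre); (5,0,post); (5,2,post); (6,2,post); (6,4,post); (11,0,post); (18,3,at); (19,2,at); (20,0,at); (21,2,at); (22,0,at); (23,2,at)
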